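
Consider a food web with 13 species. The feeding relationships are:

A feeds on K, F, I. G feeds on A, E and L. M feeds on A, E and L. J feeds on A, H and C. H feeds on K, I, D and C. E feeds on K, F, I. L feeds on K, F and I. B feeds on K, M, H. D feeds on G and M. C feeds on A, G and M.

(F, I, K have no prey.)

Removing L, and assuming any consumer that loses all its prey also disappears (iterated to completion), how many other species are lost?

Remove L.
Every predator of it retains at least one other prey: G still has A, E; M still has A, E.
No consumer loses all prey, so no secondary extinctions occur.

0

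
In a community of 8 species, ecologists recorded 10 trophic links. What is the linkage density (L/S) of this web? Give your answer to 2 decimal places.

L/S = 1.25

There are L = 10 links among S = 8 species.
L/S = 10/8 = 1.2500 ≈ 1.25.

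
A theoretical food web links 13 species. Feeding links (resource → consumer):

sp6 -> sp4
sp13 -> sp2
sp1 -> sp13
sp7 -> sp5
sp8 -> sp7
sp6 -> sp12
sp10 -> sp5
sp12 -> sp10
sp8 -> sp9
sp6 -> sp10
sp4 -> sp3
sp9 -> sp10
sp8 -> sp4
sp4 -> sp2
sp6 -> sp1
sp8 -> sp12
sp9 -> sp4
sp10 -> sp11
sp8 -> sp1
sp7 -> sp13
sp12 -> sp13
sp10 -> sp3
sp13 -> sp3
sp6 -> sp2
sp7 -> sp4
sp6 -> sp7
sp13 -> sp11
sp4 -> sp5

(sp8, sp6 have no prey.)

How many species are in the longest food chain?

4 species

One longest chain: sp8 → sp12 → sp10 → sp11.
It has 4 species and 3 links.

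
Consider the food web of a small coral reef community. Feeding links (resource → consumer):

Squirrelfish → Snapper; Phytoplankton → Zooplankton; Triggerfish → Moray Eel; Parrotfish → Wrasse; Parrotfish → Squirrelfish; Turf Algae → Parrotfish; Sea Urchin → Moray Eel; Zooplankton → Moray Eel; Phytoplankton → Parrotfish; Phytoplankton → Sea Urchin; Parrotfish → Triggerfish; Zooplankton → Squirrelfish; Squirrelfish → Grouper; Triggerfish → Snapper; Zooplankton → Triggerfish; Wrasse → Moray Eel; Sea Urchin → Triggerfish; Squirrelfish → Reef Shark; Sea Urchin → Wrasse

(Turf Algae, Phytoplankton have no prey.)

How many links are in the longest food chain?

3 links

One longest chain: Turf Algae → Parrotfish → Squirrelfish → Grouper.
It has 4 species and 3 links.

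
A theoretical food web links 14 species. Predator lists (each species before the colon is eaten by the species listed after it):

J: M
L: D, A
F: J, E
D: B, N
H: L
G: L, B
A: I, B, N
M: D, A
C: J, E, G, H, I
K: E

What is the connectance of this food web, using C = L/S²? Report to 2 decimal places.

C = 0.11

The web has S = 14 species and L = 21 feeding links.
C = L / S² = 21 / 196 = 0.1071 ≈ 0.11.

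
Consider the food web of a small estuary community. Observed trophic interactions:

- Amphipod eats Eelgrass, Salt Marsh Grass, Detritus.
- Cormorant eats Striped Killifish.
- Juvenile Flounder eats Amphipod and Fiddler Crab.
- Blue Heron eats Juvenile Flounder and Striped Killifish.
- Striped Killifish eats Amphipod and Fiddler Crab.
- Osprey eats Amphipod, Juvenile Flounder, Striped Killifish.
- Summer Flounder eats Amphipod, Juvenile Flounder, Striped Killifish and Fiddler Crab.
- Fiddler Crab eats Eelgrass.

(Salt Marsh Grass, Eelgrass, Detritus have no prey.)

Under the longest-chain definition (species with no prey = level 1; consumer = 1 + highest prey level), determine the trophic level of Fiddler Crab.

Trophic level 2

Eelgrass has no prey (basal) → level 1.
Fiddler Crab eats Eelgrass → level 2.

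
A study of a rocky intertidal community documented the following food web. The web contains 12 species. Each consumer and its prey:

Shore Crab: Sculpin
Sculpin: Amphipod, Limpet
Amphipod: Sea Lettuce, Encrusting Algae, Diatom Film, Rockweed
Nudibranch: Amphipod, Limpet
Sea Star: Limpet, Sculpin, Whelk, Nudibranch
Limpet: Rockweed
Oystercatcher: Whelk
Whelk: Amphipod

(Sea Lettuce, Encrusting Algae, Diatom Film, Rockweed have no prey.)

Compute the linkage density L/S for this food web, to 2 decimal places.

L/S = 1.33

There are L = 16 links among S = 12 species.
L/S = 16/12 = 1.3333 ≈ 1.33.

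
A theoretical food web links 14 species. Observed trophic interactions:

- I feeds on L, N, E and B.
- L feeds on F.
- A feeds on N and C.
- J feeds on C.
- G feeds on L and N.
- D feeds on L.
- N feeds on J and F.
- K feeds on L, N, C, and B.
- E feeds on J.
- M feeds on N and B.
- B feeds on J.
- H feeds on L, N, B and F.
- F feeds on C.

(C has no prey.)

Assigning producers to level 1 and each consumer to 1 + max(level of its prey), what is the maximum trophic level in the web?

Producers (level 1): C.
C → J → N → G gives G level 4.
No species has a prey at level 4, so no species reaches level 5.

4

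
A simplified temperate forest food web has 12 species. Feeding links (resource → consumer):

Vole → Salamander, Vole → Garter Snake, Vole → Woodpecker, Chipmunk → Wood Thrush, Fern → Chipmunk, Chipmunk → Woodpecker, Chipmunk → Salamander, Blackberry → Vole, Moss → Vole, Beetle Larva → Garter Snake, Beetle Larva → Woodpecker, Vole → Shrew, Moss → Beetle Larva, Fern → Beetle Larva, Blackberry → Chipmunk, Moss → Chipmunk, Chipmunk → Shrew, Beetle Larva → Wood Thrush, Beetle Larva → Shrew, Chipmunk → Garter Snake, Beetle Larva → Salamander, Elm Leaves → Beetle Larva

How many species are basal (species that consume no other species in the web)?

4

Basal species (no prey listed): Fern, Blackberry, Elm Leaves, Moss.
Count: 4.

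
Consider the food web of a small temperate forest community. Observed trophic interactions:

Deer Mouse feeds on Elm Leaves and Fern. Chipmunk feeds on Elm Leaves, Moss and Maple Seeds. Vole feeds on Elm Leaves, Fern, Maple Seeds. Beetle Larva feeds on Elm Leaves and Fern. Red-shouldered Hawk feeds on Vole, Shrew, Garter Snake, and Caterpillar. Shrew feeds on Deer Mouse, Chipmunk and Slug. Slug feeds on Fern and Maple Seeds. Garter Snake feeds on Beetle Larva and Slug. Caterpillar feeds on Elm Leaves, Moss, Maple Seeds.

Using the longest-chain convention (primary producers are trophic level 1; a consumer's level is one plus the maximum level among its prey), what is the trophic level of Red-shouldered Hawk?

Maple Seeds is a producer → level 1.
Slug eats Maple Seeds (level 1); other prey at levels: Fern 1 → level 2.
Shrew eats Slug (level 2); other prey at levels: Deer Mouse 2, Chipmunk 2 → level 3.
Red-shouldered Hawk eats Shrew (level 3); other prey at levels: Caterpillar 2, Vole 2, Garter Snake 3 → level 4.

Trophic level 4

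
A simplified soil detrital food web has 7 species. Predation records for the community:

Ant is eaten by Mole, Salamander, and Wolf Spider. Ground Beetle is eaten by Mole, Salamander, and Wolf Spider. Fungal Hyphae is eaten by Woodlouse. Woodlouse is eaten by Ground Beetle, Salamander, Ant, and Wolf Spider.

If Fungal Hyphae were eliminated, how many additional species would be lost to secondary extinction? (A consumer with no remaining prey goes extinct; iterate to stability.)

Remove Fungal Hyphae.
Round 1: Woodlouse (all prey gone) → extinct.
Round 2: Ant (all prey gone), Ground Beetle (all prey gone) → extinct.
Round 3: Salamander (all prey gone), Wolf Spider (all prey gone), Mole (all prey gone) → extinct.
No further losses. Total secondary extinctions: 6.

6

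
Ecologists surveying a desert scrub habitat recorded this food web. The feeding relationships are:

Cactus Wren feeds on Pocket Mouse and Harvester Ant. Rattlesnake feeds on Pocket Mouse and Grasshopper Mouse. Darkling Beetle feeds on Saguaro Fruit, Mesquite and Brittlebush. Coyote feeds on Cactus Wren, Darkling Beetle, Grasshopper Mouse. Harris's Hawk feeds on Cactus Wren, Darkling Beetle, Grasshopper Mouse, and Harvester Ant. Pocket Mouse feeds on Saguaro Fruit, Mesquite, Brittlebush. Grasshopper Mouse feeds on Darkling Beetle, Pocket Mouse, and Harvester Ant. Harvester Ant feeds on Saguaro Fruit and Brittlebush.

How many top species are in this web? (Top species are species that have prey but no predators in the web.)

3

Top species (has prey, but nothing eats it): Harris's Hawk, Rattlesnake, Coyote.
Count: 3.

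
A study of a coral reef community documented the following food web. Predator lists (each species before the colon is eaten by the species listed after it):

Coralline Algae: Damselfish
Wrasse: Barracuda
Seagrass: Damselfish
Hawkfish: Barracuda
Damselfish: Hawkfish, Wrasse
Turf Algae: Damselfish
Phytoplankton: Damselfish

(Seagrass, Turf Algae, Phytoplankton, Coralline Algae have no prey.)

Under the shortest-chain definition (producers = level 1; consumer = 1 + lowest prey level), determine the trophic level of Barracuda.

Seagrass is a producer → level 1.
Damselfish eats Seagrass → level 2.
Hawkfish eats Damselfish → level 3.
Barracuda eats Hawkfish → level 4.
No prey of Barracuda is below level 3, so 4 is the minimum.

Trophic level 4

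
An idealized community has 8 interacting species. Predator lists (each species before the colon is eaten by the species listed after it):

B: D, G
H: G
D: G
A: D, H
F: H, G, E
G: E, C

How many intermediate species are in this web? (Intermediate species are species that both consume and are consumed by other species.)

3

Intermediate species (has both prey and predators): D, H, G.
Count: 3.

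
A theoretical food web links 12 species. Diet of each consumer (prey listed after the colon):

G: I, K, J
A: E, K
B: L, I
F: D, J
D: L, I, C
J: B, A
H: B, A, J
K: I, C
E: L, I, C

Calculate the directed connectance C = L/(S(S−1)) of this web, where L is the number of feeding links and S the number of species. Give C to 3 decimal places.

The web has S = 12 species and L = 22 feeding links.
C = L / (S(S−1)) = 22 / 132 = 0.1667 ≈ 0.167.

C = 0.167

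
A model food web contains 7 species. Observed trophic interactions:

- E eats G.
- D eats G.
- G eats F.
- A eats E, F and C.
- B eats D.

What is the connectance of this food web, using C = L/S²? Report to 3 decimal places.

The web has S = 7 species and L = 7 feeding links.
C = L / S² = 7 / 49 = 0.1429 ≈ 0.143.

C = 0.143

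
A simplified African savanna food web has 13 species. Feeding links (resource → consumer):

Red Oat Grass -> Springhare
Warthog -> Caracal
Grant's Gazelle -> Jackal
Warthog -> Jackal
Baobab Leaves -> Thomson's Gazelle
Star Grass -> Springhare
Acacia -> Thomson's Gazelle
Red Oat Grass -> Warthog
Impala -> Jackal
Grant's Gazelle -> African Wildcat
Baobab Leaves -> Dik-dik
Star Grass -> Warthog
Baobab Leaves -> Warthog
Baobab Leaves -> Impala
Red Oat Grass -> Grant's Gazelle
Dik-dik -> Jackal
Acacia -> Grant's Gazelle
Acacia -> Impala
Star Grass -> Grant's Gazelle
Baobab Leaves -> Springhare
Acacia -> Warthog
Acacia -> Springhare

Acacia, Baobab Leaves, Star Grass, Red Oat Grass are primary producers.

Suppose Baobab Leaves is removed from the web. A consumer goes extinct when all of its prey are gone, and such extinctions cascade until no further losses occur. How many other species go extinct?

1

Remove Baobab Leaves.
Round 1: Dik-dik (all prey gone) → extinct.
No further losses. Total secondary extinctions: 1.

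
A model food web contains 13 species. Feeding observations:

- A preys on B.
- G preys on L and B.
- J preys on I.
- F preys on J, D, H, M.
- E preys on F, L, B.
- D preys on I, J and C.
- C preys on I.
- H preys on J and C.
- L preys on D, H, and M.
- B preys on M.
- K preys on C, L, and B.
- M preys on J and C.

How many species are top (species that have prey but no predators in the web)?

Top species (has prey, but nothing eats it): K, A, E, G.
Count: 4.

4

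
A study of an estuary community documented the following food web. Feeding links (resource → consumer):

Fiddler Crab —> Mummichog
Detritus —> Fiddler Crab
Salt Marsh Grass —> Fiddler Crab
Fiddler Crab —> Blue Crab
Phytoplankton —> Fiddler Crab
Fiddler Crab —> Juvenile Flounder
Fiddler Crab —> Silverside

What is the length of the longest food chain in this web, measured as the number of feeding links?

One longest chain: Salt Marsh Grass → Fiddler Crab → Blue Crab.
It has 3 species and 2 links.

2 links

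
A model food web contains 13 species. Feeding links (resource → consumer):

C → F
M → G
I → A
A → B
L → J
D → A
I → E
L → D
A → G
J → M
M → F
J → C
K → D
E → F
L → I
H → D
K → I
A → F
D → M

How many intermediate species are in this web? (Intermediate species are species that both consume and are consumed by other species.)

Intermediate species (has both prey and predators): I, J, D, C, E, A, M.
Count: 7.

7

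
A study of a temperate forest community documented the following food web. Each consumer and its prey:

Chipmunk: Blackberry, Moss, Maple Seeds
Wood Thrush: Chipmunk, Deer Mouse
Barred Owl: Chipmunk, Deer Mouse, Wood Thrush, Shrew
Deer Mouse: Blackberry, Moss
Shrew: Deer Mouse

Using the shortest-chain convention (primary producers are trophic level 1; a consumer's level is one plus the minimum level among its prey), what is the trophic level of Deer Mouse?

Trophic level 2

Blackberry is a producer → level 1.
Deer Mouse eats Blackberry → level 2.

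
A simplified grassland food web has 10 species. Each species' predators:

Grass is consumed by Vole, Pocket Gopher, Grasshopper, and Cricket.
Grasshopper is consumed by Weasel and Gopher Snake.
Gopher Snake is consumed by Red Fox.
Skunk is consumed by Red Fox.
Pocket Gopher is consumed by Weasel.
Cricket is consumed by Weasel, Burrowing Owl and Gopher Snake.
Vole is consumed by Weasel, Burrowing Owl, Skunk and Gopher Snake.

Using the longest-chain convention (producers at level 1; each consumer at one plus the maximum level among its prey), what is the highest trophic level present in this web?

Producers (level 1): Grass.
Grass → Cricket → Gopher Snake → Red Fox gives Red Fox level 4.
No species has a prey at level 4, so no species reaches level 5.

4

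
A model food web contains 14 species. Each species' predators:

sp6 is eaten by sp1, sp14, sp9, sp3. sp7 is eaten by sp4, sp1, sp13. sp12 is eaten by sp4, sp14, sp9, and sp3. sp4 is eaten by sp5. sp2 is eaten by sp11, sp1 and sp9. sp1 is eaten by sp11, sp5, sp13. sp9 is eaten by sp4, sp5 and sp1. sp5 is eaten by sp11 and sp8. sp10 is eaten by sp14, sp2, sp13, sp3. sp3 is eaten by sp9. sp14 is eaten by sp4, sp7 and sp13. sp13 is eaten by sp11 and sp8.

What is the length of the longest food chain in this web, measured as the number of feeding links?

One longest chain: sp6 → sp3 → sp9 → sp1 → sp13 → sp8.
It has 6 species and 5 links.

5 links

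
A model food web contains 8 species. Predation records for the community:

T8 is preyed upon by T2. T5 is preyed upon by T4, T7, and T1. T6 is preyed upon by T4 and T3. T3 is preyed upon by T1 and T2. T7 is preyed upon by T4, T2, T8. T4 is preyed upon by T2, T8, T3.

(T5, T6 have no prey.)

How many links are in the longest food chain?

One longest chain: T5 → T7 → T4 → T3 → T2.
It has 5 species and 4 links.

4 links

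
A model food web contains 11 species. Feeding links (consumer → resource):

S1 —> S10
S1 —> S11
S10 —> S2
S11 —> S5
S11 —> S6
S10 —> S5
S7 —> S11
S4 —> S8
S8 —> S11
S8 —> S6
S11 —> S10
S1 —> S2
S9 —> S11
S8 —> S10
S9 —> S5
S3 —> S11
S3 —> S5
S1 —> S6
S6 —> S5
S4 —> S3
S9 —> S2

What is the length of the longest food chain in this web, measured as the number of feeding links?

4 links

One longest chain: S2 → S10 → S11 → S3 → S4.
It has 5 species and 4 links.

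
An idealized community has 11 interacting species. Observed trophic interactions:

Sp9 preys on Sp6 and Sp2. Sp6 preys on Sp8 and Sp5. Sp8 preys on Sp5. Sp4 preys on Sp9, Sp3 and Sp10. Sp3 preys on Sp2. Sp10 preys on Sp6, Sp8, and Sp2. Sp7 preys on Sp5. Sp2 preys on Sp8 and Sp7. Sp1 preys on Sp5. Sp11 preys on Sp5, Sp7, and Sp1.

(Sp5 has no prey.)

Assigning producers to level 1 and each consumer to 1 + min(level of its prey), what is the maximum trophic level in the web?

4

Producers (level 1): Sp5.
Following each consumer down to its lowest-level prey: Sp5 → Sp8 → Sp10 → Sp4 (levels 1 through 4).
All prey of Sp4 (Sp10 3, Sp9 3, Sp3 4) are at level 3 or above, so Sp4 is at level 1 + 3 = 4.
Every consumer has at least one prey at level 3 or below, so none exceeds level 4.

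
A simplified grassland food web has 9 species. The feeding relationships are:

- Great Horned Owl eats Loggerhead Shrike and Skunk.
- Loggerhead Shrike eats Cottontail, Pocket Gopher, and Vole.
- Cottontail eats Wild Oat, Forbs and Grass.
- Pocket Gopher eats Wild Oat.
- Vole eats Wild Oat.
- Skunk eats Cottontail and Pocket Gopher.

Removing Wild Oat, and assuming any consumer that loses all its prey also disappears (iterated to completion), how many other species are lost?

2

Remove Wild Oat.
Round 1: Pocket Gopher (all prey gone), Vole (all prey gone) → extinct.
No further losses. Total secondary extinctions: 2.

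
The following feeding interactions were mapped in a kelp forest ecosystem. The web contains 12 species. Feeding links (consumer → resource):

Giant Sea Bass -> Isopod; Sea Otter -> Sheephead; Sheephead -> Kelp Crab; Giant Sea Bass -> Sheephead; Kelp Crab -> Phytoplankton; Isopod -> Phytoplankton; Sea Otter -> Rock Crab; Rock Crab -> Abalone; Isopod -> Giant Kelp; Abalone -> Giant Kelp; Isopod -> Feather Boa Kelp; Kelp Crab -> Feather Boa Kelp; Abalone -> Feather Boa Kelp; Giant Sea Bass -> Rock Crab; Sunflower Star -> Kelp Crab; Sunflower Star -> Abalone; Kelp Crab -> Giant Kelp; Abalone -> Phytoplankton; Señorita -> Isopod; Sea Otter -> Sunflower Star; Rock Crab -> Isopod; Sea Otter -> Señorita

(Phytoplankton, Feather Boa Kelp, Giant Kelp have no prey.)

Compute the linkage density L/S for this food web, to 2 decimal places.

There are L = 22 links among S = 12 species.
L/S = 22/12 = 1.8333 ≈ 1.83.

L/S = 1.83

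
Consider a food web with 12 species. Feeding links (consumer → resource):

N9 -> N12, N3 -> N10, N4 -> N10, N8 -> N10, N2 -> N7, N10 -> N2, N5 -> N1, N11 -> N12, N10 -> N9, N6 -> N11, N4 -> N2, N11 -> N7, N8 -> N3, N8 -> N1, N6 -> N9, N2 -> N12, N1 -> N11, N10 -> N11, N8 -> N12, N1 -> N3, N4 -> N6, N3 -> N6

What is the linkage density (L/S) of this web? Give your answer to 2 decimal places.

There are L = 22 links among S = 12 species.
L/S = 22/12 = 1.8333 ≈ 1.83.

L/S = 1.83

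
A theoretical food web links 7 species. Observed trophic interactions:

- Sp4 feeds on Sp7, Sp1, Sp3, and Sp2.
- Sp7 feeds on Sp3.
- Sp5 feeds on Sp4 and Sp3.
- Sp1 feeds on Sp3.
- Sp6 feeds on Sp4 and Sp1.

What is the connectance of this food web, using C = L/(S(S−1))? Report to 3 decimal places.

The web has S = 7 species and L = 10 feeding links.
C = L / (S(S−1)) = 10 / 42 = 0.2381 ≈ 0.238.

C = 0.238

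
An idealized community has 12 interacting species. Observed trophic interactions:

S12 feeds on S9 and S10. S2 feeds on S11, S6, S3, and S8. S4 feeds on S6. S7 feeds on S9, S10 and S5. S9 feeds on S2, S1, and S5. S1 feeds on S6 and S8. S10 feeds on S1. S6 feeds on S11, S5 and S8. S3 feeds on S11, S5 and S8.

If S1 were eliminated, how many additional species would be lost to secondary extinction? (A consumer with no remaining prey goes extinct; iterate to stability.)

Remove S1.
Round 1: S10 (all prey gone) → extinct.
No further losses. Total secondary extinctions: 1.

1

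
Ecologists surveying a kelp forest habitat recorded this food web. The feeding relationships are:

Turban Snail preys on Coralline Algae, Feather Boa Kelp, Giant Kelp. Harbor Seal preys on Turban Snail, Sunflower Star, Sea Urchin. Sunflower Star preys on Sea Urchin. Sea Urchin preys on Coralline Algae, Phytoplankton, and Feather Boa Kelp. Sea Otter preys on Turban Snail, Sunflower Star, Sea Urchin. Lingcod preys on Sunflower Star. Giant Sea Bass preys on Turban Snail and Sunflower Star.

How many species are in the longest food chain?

4 species

One longest chain: Phytoplankton → Sea Urchin → Sunflower Star → Sea Otter.
It has 4 species and 3 links.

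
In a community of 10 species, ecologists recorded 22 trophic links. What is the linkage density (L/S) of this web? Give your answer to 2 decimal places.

There are L = 22 links among S = 10 species.
L/S = 22/10 = 2.2000 ≈ 2.20.

L/S = 2.20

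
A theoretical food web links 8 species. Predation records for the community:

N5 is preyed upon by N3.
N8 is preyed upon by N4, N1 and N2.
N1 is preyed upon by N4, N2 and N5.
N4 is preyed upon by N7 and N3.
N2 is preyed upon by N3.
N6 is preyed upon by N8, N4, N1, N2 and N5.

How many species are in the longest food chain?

5 species

One longest chain: N6 → N8 → N1 → N4 → N3.
It has 5 species and 4 links.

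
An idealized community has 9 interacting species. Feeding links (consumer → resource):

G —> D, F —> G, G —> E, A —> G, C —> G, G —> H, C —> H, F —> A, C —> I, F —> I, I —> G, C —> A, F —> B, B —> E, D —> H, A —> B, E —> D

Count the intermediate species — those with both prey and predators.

6

Intermediate species (has both prey and predators): D, E, G, B, A, I.
Count: 6.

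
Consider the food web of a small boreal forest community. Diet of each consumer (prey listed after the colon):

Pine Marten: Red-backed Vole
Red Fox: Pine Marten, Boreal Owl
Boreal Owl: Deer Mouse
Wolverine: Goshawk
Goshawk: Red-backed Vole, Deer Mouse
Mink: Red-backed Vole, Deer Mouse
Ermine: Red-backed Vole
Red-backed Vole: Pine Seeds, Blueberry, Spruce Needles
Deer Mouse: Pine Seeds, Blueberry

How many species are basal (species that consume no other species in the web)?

3

Basal species (no prey listed): Pine Seeds, Blueberry, Spruce Needles.
Count: 3.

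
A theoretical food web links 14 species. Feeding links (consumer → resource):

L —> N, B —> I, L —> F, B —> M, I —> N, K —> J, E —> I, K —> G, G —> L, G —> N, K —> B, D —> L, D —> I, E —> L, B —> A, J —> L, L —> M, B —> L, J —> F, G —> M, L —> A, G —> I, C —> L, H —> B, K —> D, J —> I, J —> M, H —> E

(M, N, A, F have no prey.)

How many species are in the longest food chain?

One longest chain: N → I → B → H.
It has 4 species and 3 links.

4 species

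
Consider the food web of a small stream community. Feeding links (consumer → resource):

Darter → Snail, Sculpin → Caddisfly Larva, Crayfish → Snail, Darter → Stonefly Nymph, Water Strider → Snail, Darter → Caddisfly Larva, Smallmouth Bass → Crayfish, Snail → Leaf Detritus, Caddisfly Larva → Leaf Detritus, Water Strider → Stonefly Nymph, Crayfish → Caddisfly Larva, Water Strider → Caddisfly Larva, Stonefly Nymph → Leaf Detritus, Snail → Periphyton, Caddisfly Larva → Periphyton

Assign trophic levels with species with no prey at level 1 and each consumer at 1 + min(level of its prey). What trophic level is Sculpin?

Trophic level 3

Periphyton has no prey (basal) → level 1.
Caddisfly Larva eats Periphyton → level 2.
Sculpin eats Caddisfly Larva → level 3.
No prey of Sculpin is below level 2, so 3 is the minimum.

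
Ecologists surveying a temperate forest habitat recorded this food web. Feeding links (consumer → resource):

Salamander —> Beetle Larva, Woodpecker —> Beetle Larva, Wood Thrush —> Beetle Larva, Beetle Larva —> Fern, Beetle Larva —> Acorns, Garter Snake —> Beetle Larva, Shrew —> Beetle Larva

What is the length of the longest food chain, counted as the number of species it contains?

One longest chain: Fern → Beetle Larva → Salamander.
It has 3 species and 2 links.

3 species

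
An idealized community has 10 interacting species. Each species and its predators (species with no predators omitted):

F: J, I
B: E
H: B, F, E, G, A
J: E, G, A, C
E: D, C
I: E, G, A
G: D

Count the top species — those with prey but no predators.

Top species (has prey, but nothing eats it): A, D, C.
Count: 3.

3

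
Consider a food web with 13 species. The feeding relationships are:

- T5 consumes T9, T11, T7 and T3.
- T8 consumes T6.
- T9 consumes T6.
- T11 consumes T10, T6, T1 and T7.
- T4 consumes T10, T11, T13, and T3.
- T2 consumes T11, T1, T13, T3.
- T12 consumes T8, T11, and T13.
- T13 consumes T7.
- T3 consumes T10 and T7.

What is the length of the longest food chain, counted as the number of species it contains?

3 species

One longest chain: T10 → T3 → T2.
It has 3 species and 2 links.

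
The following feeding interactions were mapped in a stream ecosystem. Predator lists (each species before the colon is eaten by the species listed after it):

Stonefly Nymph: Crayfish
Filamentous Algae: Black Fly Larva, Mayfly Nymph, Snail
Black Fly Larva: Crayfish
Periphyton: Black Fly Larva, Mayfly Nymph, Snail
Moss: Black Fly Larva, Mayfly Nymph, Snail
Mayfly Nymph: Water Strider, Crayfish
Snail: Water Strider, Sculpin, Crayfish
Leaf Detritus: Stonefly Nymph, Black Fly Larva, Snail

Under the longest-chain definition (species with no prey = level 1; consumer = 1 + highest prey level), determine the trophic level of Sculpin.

Moss has no prey (basal) → level 1.
Snail eats Moss (level 1); other prey at levels: Leaf Detritus 1, Filamentous Algae 1, Periphyton 1 → level 2.
Sculpin eats Snail → level 3.

Trophic level 3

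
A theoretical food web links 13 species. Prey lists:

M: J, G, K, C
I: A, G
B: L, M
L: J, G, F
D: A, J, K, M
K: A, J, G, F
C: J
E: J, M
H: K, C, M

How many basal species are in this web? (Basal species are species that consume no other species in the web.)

Basal species (no prey listed): A, J, G, F.
Count: 4.

4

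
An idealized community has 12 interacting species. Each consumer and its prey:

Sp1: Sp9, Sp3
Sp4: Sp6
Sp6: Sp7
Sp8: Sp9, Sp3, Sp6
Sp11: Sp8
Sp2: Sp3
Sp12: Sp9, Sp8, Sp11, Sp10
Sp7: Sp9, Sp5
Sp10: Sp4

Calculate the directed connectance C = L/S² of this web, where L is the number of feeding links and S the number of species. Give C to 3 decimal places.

C = 0.111

The web has S = 12 species and L = 16 feeding links.
C = L / S² = 16 / 144 = 0.1111 ≈ 0.111.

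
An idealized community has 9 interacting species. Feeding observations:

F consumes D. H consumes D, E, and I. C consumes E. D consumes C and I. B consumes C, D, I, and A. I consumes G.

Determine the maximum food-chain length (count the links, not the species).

One longest chain: G → I → D → B.
It has 4 species and 3 links.

3 links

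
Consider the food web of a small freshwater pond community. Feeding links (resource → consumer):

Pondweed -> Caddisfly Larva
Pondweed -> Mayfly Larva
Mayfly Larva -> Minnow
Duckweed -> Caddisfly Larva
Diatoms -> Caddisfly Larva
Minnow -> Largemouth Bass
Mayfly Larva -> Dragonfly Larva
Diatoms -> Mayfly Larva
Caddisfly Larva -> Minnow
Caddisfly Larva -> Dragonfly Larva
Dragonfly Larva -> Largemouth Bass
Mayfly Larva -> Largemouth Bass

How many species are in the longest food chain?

4 species

One longest chain: Diatoms → Caddisfly Larva → Minnow → Largemouth Bass.
It has 4 species and 3 links.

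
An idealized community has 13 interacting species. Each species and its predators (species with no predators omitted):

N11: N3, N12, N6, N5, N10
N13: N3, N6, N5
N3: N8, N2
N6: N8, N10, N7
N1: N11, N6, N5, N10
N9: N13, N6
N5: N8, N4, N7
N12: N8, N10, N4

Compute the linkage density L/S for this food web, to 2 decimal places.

There are L = 25 links among S = 13 species.
L/S = 25/13 = 1.9231 ≈ 1.92.

L/S = 1.92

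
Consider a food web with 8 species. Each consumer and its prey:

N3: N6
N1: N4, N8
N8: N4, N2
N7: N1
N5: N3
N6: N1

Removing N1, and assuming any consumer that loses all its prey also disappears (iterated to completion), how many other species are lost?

4

Remove N1.
Round 1: N7 (all prey gone), N6 (all prey gone) → extinct.
Round 2: N3 (all prey gone) → extinct.
Round 3: N5 (all prey gone) → extinct.
No further losses. Total secondary extinctions: 4.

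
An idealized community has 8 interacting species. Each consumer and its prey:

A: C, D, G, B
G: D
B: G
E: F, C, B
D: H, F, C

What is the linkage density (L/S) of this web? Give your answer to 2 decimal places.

There are L = 12 links among S = 8 species.
L/S = 12/8 = 1.5000 ≈ 1.50.

L/S = 1.50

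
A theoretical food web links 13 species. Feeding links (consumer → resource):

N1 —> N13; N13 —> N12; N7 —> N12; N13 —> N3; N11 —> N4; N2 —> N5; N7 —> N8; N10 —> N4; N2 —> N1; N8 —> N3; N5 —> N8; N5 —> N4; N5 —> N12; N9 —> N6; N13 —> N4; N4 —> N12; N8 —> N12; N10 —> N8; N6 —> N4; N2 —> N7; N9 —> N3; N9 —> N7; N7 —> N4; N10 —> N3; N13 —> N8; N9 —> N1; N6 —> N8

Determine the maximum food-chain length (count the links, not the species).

One longest chain: N12 → N4 → N13 → N1 → N2.
It has 5 species and 4 links.

4 links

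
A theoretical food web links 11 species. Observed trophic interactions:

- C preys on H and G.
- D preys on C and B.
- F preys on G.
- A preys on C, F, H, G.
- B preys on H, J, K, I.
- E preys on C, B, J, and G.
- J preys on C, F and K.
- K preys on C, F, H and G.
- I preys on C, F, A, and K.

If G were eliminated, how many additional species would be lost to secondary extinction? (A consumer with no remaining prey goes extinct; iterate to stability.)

Remove G.
Round 1: F (all prey gone) → extinct.
No further losses. Total secondary extinctions: 1.

1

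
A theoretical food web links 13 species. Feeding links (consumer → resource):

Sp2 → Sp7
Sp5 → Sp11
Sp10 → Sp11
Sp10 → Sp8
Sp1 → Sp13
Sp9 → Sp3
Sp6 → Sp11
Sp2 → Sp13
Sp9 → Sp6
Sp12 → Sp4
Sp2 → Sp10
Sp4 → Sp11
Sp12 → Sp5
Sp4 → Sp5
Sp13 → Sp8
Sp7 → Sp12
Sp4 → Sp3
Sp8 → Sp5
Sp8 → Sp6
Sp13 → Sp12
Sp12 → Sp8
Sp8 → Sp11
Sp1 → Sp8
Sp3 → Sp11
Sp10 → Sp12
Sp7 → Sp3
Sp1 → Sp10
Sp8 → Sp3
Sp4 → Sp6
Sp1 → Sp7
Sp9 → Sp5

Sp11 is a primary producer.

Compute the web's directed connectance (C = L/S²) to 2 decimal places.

C = 0.18

The web has S = 13 species and L = 31 feeding links.
C = L / S² = 31 / 169 = 0.1834 ≈ 0.18.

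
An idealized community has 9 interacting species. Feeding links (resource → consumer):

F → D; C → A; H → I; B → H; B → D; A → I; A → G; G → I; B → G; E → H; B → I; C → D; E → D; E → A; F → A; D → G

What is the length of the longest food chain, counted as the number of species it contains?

One longest chain: C → A → G → I.
It has 4 species and 3 links.

4 species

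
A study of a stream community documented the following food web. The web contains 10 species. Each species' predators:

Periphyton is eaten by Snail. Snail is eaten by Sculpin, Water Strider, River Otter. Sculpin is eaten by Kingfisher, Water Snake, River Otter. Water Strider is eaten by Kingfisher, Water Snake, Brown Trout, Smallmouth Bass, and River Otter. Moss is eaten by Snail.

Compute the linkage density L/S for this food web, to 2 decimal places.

There are L = 13 links among S = 10 species.
L/S = 13/10 = 1.3000 ≈ 1.30.

L/S = 1.30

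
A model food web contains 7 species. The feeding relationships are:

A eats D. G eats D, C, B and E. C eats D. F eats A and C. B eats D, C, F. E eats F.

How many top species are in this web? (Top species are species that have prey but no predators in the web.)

Top species (has prey, but nothing eats it): G.
Count: 1.

1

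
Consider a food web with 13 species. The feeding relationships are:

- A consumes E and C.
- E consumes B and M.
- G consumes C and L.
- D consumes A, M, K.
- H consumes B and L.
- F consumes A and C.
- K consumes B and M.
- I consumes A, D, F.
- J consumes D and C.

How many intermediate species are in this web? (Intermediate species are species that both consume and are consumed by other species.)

5

Intermediate species (has both prey and predators): K, E, A, F, D.
Count: 5.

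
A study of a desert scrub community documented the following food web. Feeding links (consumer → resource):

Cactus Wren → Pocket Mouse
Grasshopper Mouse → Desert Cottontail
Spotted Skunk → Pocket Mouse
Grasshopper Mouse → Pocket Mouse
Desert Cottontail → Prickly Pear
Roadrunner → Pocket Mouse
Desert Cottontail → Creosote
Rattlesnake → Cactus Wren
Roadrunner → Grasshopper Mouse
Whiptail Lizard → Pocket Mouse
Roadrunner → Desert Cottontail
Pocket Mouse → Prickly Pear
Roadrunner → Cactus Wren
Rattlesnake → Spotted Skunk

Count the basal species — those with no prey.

2

Basal species (no prey listed): Creosote, Prickly Pear.
Count: 2.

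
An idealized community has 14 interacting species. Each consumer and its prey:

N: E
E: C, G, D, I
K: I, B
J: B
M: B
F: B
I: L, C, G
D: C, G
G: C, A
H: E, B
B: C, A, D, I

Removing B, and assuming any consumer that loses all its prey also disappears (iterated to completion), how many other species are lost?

3

Remove B.
Round 1: M (all prey gone), F (all prey gone), J (all prey gone) → extinct.
No further losses. Total secondary extinctions: 3.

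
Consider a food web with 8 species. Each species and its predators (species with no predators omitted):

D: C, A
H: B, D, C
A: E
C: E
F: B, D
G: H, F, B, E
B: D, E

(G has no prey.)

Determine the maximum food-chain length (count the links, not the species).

One longest chain: G → H → B → D → C → E.
It has 6 species and 5 links.

5 links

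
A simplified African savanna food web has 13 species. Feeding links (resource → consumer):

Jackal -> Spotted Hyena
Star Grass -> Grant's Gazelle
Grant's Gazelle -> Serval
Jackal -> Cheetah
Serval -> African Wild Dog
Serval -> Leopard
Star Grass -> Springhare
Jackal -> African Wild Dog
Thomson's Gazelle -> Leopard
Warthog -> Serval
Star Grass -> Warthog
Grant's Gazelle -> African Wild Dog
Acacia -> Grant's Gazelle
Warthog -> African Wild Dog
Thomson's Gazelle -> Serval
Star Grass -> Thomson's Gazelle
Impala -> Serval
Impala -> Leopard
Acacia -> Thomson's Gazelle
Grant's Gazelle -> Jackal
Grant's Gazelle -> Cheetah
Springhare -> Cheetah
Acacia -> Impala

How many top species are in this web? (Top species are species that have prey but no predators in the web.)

Top species (has prey, but nothing eats it): Cheetah, Leopard, African Wild Dog, Spotted Hyena.
Count: 4.

4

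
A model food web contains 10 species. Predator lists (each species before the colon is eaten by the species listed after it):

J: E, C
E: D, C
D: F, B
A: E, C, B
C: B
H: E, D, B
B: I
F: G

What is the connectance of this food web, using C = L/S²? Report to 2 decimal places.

The web has S = 10 species and L = 15 feeding links.
C = L / S² = 15 / 100 = 0.1500 ≈ 0.15.

C = 0.15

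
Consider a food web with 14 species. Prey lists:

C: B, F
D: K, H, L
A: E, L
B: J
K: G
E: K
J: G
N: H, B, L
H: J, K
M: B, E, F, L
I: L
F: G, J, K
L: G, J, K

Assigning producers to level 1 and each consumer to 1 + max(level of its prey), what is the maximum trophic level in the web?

Producers (level 1): G.
G → J → L → I gives I level 4.
No species has a prey at level 4, so no species reaches level 5.

4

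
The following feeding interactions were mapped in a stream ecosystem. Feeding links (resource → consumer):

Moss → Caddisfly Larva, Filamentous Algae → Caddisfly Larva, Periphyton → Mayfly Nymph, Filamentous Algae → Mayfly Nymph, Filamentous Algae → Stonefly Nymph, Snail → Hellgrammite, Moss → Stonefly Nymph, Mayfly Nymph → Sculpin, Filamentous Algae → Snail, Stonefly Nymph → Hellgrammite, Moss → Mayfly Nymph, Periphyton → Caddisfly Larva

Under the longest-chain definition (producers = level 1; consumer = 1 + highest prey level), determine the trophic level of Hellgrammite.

Filamentous Algae is a producer → level 1.
Stonefly Nymph eats Filamentous Algae (level 1); other prey at levels: Moss 1 → level 2.
Hellgrammite eats Stonefly Nymph (level 2); other prey at levels: Snail 2 → level 3.

Trophic level 3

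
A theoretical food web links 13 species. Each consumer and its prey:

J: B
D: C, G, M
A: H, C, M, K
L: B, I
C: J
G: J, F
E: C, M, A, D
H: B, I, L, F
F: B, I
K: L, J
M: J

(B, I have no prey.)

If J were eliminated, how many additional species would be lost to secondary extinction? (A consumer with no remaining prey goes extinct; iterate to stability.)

Remove J.
Round 1: C (all prey gone), M (all prey gone) → extinct.
No further losses. Total secondary extinctions: 2.

2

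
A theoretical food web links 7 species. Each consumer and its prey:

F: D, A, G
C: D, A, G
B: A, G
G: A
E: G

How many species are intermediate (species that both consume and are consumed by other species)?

1

Intermediate species (has both prey and predators): G.
Count: 1.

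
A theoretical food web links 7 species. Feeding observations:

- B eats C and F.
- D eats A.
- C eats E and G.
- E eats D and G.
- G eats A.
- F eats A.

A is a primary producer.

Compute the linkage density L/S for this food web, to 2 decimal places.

There are L = 9 links among S = 7 species.
L/S = 9/7 = 1.2857 ≈ 1.29.

L/S = 1.29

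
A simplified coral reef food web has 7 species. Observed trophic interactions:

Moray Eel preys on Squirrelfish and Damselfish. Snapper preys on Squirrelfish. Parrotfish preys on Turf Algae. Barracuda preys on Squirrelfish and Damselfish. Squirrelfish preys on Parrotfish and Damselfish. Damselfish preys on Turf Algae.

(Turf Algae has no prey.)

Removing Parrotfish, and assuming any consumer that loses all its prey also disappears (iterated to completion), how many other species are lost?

Remove Parrotfish.
Every predator of it retains at least one other prey: Squirrelfish still has Damselfish.
No consumer loses all prey, so no secondary extinctions occur.

0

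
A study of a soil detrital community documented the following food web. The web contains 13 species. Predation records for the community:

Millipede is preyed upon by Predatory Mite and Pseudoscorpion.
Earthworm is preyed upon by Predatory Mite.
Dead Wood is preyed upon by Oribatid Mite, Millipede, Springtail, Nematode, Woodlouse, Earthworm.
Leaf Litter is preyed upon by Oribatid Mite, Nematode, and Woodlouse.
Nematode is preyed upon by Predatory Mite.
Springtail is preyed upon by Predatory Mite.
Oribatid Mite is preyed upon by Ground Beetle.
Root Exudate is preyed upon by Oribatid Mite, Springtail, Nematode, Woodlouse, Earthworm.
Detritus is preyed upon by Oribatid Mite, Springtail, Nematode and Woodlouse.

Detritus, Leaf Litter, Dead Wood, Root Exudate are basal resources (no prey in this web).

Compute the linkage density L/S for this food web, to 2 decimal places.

There are L = 24 links among S = 13 species.
L/S = 24/13 = 1.8462 ≈ 1.85.

L/S = 1.85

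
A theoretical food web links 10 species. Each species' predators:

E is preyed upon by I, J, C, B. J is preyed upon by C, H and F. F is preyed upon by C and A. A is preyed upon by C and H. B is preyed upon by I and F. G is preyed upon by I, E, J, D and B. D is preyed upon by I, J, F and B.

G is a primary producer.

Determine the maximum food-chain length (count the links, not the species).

One longest chain: G → E → B → F → A → H.
It has 6 species and 5 links.

5 links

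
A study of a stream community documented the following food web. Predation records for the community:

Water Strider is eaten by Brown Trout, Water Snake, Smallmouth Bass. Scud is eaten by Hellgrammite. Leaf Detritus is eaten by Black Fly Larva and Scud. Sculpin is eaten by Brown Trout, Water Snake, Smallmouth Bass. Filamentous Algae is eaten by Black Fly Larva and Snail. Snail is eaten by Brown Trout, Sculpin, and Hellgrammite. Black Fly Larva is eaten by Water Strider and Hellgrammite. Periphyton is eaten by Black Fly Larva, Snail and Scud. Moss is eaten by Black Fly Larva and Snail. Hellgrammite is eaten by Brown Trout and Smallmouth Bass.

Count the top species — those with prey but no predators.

3

Top species (has prey, but nothing eats it): Water Snake, Smallmouth Bass, Brown Trout.
Count: 3.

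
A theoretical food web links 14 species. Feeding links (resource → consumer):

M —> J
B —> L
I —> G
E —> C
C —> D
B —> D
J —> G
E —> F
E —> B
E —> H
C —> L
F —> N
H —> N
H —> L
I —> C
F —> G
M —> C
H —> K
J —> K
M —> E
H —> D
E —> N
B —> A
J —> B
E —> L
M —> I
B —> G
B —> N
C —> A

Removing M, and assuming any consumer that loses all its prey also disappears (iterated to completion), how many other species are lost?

Remove M.
Round 1: I (all prey gone), J (all prey gone), E (all prey gone) → extinct.
Round 2: C (all prey gone), F (all prey gone), H (all prey gone), B (all prey gone) → extinct.
Round 3: G (all prey gone), A (all prey gone), K (all prey gone), N (all prey gone), L (all prey gone), D (all prey gone) → extinct.
No further losses. Total secondary extinctions: 13.

13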